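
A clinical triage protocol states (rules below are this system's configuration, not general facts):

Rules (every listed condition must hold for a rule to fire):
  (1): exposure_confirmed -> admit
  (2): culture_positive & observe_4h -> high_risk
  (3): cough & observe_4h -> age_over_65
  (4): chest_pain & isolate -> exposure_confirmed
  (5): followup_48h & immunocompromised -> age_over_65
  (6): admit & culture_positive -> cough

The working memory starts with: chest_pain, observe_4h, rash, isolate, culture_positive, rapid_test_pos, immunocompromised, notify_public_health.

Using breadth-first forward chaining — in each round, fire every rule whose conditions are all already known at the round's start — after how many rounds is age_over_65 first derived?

4

Round 1: (2) [culture_positive & observe_4h -> high_risk]; (4) [chest_pain & isolate -> exposure_confirmed]. Adds high_risk, exposure_confirmed.
Round 2: (1) [exposure_confirmed -> admit]. Adds admit.
Round 3: (6) [admit & culture_positive -> cough]. Adds cough.
Round 4: (3) [cough & observe_4h -> age_over_65]. Adds age_over_65.
age_over_65 first appears in round 4.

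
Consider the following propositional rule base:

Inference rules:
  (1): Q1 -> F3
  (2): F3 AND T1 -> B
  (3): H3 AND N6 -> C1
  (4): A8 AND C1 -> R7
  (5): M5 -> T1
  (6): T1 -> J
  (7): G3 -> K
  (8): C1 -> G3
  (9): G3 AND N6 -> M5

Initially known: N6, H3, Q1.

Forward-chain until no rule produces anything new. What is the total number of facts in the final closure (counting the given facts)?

[1] (1) [Q1 -> F3]; (3) [H3 AND N6 -> C1]. ⇒ new: F3, C1.
[2] (8) [C1 -> G3]. ⇒ new: G3.
[3] (7) [G3 -> K]; (9) [G3 AND N6 -> M5]. ⇒ new: K, M5.
[4] (5) [M5 -> T1]. ⇒ new: T1.
[5] (2) [F3 AND T1 -> B]; (6) [T1 -> J]. ⇒ new: B, J.
Closure: {B, C1, F3, G3, H3, J, K, M5, N6, Q1, T1} — 11 facts.

11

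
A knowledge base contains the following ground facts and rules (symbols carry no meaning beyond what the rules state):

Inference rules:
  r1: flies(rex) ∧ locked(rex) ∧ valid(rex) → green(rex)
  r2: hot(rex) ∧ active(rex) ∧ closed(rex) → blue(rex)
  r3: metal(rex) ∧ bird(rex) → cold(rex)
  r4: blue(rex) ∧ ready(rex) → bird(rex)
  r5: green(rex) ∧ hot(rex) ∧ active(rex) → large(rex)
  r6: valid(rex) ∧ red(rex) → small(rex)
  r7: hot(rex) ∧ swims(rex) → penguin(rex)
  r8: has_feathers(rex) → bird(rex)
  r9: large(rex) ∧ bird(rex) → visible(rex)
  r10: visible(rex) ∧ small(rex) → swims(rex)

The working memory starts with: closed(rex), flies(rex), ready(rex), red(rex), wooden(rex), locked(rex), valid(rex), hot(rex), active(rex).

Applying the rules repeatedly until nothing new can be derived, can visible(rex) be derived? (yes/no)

yes

Round 1: r1 [flies(rex) ∧ locked(rex) ∧ valid(rex) → green(rex)]; r2 [hot(rex) ∧ active(rex) ∧ closed(rex) → blue(rex)]; r6 [valid(rex) ∧ red(rex) → small(rex)]. Adds green(rex), blue(rex), small(rex).
Round 2: r4 [blue(rex) ∧ ready(rex) → bird(rex)]; r5 [green(rex) ∧ hot(rex) ∧ active(rex) → large(rex)]. Adds bird(rex), large(rex).
Round 3: r9 [large(rex) ∧ bird(rex) → visible(rex)]. Adds visible(rex).
Round 4: r10 [visible(rex) ∧ small(rex) → swims(rex)]. Adds swims(rex).
Round 5: r7 [hot(rex) ∧ swims(rex) → penguin(rex)]. Adds penguin(rex).
visible(rex) appears in round 3, so it is derivable.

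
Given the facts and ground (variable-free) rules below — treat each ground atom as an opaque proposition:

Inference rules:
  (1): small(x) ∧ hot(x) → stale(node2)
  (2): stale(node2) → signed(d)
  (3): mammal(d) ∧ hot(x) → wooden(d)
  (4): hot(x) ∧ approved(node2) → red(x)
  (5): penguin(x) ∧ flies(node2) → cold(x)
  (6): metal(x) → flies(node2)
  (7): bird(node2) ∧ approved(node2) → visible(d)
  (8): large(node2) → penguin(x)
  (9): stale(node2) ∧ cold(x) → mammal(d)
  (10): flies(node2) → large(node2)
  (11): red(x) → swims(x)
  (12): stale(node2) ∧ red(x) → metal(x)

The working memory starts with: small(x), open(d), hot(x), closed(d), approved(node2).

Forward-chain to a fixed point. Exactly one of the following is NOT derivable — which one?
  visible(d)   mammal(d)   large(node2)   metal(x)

visible(d)

Round 1 fires (1), (4), giving stale(node2), red(x).
Round 2 fires (2), (11), (12), giving signed(d), swims(x), metal(x).
Round 3 fires (6), giving flies(node2).
Round 4 fires (10), giving large(node2).
Round 5 fires (8), giving penguin(x).
Round 6 fires (5), giving cold(x).
Round 7 fires (9), giving mammal(d).
Round 8 fires (3), giving wooden(d).
Derived: large(node2) (round 4), metal(x) (round 2), mammal(d) (round 7). visible(d) never appears in any round.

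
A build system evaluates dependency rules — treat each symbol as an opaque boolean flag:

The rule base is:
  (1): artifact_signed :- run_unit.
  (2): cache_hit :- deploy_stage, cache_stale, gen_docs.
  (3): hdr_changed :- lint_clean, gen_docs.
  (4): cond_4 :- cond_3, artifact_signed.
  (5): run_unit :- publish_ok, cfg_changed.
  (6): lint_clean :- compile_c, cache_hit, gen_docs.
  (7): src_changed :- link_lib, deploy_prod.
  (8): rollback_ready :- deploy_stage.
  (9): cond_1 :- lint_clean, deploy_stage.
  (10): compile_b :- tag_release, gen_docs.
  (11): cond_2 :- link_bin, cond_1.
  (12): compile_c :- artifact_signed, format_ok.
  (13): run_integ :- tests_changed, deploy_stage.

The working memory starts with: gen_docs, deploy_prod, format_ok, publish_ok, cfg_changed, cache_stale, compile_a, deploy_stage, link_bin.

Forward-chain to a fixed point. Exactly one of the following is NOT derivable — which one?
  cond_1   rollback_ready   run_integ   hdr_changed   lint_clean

Round 1: (2) [cache_hit :- deploy_stage, cache_stale, gen_docs.]; (5) [run_unit :- publish_ok, cfg_changed.]; (8) [rollback_ready :- deploy_stage.]. Adds cache_hit, run_unit, rollback_ready.
Round 2: (1) [artifact_signed :- run_unit.]. Adds artifact_signed.
Round 3: (12) [compile_c :- artifact_signed, format_ok.]. Adds compile_c.
Round 4: (6) [lint_clean :- compile_c, cache_hit, gen_docs.]. Adds lint_clean.
Round 5: (3) [hdr_changed :- lint_clean, gen_docs.]; (9) [cond_1 :- lint_clean, deploy_stage.]. Adds hdr_changed, cond_1.
Round 6: (11) [cond_2 :- link_bin, cond_1.]. Adds cond_2.
Derived: lint_clean (round 4), hdr_changed (round 5), rollback_ready (round 1), cond_1 (round 5). run_integ never appears in any round.

run_integ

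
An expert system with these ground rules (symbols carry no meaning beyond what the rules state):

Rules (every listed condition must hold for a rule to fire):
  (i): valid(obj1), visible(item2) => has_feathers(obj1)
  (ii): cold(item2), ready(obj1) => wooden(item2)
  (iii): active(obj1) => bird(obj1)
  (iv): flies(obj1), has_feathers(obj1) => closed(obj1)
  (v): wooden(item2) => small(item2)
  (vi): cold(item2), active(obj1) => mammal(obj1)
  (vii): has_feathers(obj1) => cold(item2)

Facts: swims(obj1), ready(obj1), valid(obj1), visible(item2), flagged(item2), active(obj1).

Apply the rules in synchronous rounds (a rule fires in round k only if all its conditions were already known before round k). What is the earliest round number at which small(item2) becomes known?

[1] (i) [valid(obj1), visible(item2) => has_feathers(obj1)]; (iii) [active(obj1) => bird(obj1)]. ⇒ new: has_feathers(obj1), bird(obj1).
[2] (vii) [has_feathers(obj1) => cold(item2)]. ⇒ new: cold(item2).
[3] (ii) [cold(item2), ready(obj1) => wooden(item2)]; (vi) [cold(item2), active(obj1) => mammal(obj1)]. ⇒ new: wooden(item2), mammal(obj1).
[4] (v) [wooden(item2) => small(item2)]. ⇒ new: small(item2).
small(item2) first appears in round 4.

4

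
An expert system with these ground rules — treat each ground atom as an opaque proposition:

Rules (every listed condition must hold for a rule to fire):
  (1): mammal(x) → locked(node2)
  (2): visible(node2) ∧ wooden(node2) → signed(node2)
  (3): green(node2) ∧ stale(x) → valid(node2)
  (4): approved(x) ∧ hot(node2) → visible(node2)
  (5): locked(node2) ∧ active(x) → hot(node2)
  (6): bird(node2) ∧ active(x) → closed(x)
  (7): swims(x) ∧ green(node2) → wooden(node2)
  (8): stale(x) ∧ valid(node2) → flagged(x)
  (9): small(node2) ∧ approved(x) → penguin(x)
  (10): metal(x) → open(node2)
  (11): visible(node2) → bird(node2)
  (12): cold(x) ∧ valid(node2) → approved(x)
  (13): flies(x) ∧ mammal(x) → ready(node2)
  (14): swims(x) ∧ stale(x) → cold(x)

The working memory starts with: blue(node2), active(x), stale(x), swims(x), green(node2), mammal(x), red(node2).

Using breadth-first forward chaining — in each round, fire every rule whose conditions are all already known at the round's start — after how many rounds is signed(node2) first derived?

4

[1] (1) [mammal(x) → locked(node2)]; (3) [green(node2) ∧ stale(x) → valid(node2)]; (7) [swims(x) ∧ green(node2) → wooden(node2)]; (14) [swims(x) ∧ stale(x) → cold(x)]. ⇒ new: locked(node2), valid(node2), wooden(node2), cold(x).
[2] (5) [locked(node2) ∧ active(x) → hot(node2)]; (8) [stale(x) ∧ valid(node2) → flagged(x)]; (12) [cold(x) ∧ valid(node2) → approved(x)]. ⇒ new: hot(node2), flagged(x), approved(x).
[3] (4) [approved(x) ∧ hot(node2) → visible(node2)]. ⇒ new: visible(node2).
[4] (2) [visible(node2) ∧ wooden(node2) → signed(node2)]; (11) [visible(node2) → bird(node2)]. ⇒ new: signed(node2), bird(node2).
signed(node2) first appears in round 4.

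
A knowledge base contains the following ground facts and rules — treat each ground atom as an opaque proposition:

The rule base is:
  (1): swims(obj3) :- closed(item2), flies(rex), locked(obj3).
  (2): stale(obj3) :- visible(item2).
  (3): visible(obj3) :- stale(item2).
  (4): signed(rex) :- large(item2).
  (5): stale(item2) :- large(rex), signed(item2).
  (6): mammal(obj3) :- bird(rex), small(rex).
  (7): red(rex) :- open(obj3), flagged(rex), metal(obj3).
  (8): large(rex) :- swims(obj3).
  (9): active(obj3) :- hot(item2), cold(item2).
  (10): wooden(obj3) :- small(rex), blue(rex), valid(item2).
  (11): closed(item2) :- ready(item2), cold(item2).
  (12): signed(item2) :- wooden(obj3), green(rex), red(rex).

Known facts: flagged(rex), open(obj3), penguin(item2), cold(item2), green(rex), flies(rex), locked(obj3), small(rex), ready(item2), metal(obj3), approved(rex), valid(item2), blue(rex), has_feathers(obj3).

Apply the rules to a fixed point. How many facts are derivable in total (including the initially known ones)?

22

Round 1: (7) [red(rex) :- open(obj3), flagged(rex), metal(obj3).]; (10) [wooden(obj3) :- small(rex), blue(rex), valid(item2).]; (11) [closed(item2) :- ready(item2), cold(item2).]. New: red(rex), wooden(obj3), closed(item2).
Round 2: (1) [swims(obj3) :- closed(item2), flies(rex), locked(obj3).]; (12) [signed(item2) :- wooden(obj3), green(rex), red(rex).]. New: swims(obj3), signed(item2).
Round 3: (8) [large(rex) :- swims(obj3).]. New: large(rex).
Round 4: (5) [stale(item2) :- large(rex), signed(item2).]. New: stale(item2).
Round 5: (3) [visible(obj3) :- stale(item2).]. New: visible(obj3).
Closure: {approved(rex), blue(rex), closed(item2), cold(item2), flagged(rex), flies(rex), green(rex), has_feathers(obj3), large(rex), locked(obj3), metal(obj3), open(obj3), penguin(item2), ready(item2), red(rex), signed(item2), small(rex), stale(item2), swims(obj3), valid(item2), visible(obj3), wooden(obj3)} — 22 facts.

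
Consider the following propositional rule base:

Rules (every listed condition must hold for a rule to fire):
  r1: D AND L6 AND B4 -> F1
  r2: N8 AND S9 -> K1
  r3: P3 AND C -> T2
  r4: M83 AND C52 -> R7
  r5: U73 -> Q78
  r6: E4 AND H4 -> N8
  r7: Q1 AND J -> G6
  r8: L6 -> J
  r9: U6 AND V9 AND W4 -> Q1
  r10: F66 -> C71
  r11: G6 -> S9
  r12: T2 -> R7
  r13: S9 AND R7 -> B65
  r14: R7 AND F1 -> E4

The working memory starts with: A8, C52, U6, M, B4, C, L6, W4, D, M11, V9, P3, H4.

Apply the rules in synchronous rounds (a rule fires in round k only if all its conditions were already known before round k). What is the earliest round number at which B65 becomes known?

[1] r1 [D AND L6 AND B4 -> F1]; r3 [P3 AND C -> T2]; r8 [L6 -> J]; r9 [U6 AND V9 AND W4 -> Q1]. ⇒ new: F1, T2, J, Q1.
[2] r7 [Q1 AND J -> G6]; r12 [T2 -> R7]. ⇒ new: G6, R7.
[3] r11 [G6 -> S9]; r14 [R7 AND F1 -> E4]. ⇒ new: S9, E4.
[4] r6 [E4 AND H4 -> N8]; r13 [S9 AND R7 -> B65]. ⇒ new: N8, B65.
B65 first appears in round 4.

4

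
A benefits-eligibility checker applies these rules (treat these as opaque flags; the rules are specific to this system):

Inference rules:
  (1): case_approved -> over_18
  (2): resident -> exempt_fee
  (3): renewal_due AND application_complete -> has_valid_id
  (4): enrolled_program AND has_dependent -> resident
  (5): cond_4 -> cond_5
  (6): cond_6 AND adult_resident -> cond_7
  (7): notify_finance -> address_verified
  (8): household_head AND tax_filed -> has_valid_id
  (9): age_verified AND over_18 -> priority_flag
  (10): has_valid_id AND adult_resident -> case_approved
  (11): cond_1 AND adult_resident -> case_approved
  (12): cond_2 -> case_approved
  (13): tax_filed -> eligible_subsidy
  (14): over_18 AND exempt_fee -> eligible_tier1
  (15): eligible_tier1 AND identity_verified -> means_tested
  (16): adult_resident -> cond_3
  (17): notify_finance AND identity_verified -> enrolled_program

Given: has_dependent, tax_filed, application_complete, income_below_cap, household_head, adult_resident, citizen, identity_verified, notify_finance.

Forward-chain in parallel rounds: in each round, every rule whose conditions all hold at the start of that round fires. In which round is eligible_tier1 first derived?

4

Round 1 fires (7), (8), (13), (16), (17), giving address_verified, has_valid_id, eligible_subsidy, cond_3, enrolled_program.
Round 2 fires (4), (10), giving resident, case_approved.
Round 3 fires (1), (2), giving over_18, exempt_fee.
Round 4 fires (14), giving eligible_tier1.
eligible_tier1 first appears in round 4.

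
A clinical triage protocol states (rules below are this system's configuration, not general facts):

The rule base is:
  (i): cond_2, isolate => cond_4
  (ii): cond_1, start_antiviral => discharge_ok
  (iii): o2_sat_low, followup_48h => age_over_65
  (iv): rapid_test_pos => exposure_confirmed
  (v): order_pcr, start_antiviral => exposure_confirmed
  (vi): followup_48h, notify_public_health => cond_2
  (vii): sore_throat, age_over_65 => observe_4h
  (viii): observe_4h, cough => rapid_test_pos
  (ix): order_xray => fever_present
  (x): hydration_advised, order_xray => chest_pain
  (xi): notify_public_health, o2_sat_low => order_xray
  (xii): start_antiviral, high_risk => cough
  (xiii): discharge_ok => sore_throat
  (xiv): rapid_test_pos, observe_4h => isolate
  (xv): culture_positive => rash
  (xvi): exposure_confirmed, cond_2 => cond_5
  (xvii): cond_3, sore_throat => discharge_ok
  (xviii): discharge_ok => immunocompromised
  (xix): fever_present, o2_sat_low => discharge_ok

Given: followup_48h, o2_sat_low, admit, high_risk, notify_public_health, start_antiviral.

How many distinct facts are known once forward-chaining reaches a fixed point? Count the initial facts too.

Round 1 fires (iii), (vi), (xi), (xii), giving age_over_65, cond_2, order_xray, cough.
Round 2 fires (ix), giving fever_present.
Round 3 fires (xix), giving discharge_ok.
Round 4 fires (xiii), (xviii), giving sore_throat, immunocompromised.
Round 5 fires (vii), giving observe_4h.
Round 6 fires (viii), giving rapid_test_pos.
Round 7 fires (iv), (xiv), giving exposure_confirmed, isolate.
Round 8 fires (i), (xvi), giving cond_4, cond_5.
Closure: {admit, age_over_65, cond_2, cond_4, cond_5, cough, discharge_ok, exposure_confirmed, fever_present, followup_48h, high_risk, immunocompromised, isolate, notify_public_health, o2_sat_low, observe_4h, order_xray, rapid_test_pos, sore_throat, start_antiviral} — 20 facts.

20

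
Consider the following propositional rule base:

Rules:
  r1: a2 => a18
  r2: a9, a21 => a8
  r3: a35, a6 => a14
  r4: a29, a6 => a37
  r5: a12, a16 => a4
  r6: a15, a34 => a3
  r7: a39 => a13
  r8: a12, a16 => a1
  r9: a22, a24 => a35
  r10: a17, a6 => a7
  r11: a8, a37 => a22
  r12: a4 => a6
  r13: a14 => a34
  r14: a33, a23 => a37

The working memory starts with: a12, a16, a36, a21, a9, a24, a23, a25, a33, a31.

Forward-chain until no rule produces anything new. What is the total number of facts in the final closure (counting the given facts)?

Round 1: r2 [a9, a21 => a8]; r5 [a12, a16 => a4]; r8 [a12, a16 => a1]; r14 [a33, a23 => a37]. Adds a8, a4, a1, a37.
Round 2: r11 [a8, a37 => a22]; r12 [a4 => a6]. Adds a22, a6.
Round 3: r9 [a22, a24 => a35]. Adds a35.
Round 4: r3 [a35, a6 => a14]. Adds a14.
Round 5: r13 [a14 => a34]. Adds a34.
Closure: {a1, a12, a14, a16, a21, a22, a23, a24, a25, a31, a33, a34, a35, a36, a37, a4, a6, a8, a9} — 19 facts.

19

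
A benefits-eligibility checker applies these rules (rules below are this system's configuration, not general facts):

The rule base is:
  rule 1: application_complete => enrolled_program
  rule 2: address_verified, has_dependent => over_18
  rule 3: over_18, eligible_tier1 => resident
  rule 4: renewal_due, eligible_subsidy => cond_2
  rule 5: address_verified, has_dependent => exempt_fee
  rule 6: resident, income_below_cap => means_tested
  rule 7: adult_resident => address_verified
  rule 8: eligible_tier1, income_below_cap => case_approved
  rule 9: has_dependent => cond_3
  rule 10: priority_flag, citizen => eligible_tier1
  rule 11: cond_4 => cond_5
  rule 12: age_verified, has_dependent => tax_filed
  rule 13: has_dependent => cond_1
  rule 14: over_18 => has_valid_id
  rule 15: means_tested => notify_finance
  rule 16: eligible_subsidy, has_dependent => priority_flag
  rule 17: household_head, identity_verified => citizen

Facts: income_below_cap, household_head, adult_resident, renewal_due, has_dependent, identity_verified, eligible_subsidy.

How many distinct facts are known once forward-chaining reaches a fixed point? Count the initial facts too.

21

Round 1: rule 4 [renewal_due, eligible_subsidy => cond_2]; rule 7 [adult_resident => address_verified]; rule 9 [has_dependent => cond_3]; rule 13 [has_dependent => cond_1]; rule 16 [eligible_subsidy, has_dependent => priority_flag]; rule 17 [household_head, identity_verified => citizen]. Adds cond_2, address_verified, cond_3, cond_1, priority_flag, citizen.
Round 2: rule 2 [address_verified, has_dependent => over_18]; rule 5 [address_verified, has_dependent => exempt_fee]; rule 10 [priority_flag, citizen => eligible_tier1]. Adds over_18, exempt_fee, eligible_tier1.
Round 3: rule 3 [over_18, eligible_tier1 => resident]; rule 8 [eligible_tier1, income_below_cap => case_approved]; rule 14 [over_18 => has_valid_id]. Adds resident, case_approved, has_valid_id.
Round 4: rule 6 [resident, income_below_cap => means_tested]. Adds means_tested.
Round 5: rule 15 [means_tested => notify_finance]. Adds notify_finance.
Closure: {address_verified, adult_resident, case_approved, citizen, cond_1, cond_2, cond_3, eligible_subsidy, eligible_tier1, exempt_fee, has_dependent, has_valid_id, household_head, identity_verified, income_below_cap, means_tested, notify_finance, over_18, priority_flag, renewal_due, resident} — 21 facts.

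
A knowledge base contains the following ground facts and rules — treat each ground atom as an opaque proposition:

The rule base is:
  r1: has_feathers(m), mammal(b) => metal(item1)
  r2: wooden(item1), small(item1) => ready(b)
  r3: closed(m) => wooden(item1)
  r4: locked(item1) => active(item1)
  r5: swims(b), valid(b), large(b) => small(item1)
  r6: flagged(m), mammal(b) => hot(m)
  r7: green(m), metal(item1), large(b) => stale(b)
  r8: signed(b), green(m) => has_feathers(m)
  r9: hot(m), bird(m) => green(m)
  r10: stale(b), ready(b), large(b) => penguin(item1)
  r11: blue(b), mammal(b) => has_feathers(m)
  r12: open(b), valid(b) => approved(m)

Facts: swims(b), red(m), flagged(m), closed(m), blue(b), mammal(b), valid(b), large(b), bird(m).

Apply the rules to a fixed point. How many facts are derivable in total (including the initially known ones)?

18

Round 1 — r3, r5, r6, r11, derive wooden(item1), small(item1), hot(m), has_feathers(m).
Round 2 — r1, r2, r9, derive metal(item1), ready(b), green(m).
Round 3 — r7, derive stale(b).
Round 4 — r10, derive penguin(item1).
Closure: {bird(m), blue(b), closed(m), flagged(m), green(m), has_feathers(m), hot(m), large(b), mammal(b), metal(item1), penguin(item1), ready(b), red(m), small(item1), stale(b), swims(b), valid(b), wooden(item1)} — 18 facts.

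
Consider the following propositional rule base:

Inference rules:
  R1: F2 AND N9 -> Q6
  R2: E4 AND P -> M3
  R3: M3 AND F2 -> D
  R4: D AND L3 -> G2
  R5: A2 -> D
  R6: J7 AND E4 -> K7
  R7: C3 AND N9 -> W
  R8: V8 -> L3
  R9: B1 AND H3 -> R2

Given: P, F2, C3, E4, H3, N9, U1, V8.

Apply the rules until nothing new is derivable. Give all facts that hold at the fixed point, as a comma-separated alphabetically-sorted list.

C3, D, E4, F2, G2, H3, L3, M3, N9, P, Q6, U1, V8, W

Round 1 — R1, R2, R7, R8, derive Q6, M3, W, L3.
Round 2 — R3, derive D.
Round 3 — R4, derive G2.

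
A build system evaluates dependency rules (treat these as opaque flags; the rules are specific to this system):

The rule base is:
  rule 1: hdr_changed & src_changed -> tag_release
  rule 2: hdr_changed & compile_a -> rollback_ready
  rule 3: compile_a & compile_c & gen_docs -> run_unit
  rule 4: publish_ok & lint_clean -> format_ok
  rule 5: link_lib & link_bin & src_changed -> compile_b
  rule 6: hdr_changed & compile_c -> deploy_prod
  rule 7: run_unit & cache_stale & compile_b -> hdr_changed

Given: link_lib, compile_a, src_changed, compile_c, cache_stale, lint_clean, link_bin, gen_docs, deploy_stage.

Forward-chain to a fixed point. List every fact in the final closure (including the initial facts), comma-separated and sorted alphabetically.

[1] rule 3 [compile_a & compile_c & gen_docs -> run_unit]; rule 5 [link_lib & link_bin & src_changed -> compile_b]. ⇒ new: run_unit, compile_b.
[2] rule 7 [run_unit & cache_stale & compile_b -> hdr_changed]. ⇒ new: hdr_changed.
[3] rule 1 [hdr_changed & src_changed -> tag_release]; rule 2 [hdr_changed & compile_a -> rollback_ready]; rule 6 [hdr_changed & compile_c -> deploy_prod]. ⇒ new: tag_release, rollback_ready, deploy_prod.

cache_stale, compile_a, compile_b, compile_c, deploy_prod, deploy_stage, gen_docs, hdr_changed, link_bin, link_lib, lint_clean, rollback_ready, run_unit, src_changed, tag_release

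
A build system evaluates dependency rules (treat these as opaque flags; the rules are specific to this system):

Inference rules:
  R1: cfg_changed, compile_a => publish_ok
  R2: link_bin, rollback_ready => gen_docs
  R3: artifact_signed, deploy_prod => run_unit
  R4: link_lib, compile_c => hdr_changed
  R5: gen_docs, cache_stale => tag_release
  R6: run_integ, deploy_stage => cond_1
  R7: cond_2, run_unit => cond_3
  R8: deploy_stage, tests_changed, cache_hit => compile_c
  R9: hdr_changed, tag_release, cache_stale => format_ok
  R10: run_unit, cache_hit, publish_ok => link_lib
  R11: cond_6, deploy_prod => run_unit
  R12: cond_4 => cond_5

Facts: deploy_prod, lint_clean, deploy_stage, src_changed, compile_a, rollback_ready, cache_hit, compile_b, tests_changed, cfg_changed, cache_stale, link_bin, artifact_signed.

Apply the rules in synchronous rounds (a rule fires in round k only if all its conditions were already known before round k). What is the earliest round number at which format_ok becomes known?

Round 1: R1 [cfg_changed, compile_a => publish_ok]; R2 [link_bin, rollback_ready => gen_docs]; R3 [artifact_signed, deploy_prod => run_unit]; R8 [deploy_stage, tests_changed, cache_hit => compile_c]. Adds publish_ok, gen_docs, run_unit, compile_c.
Round 2: R5 [gen_docs, cache_stale => tag_release]; R10 [run_unit, cache_hit, publish_ok => link_lib]. Adds tag_release, link_lib.
Round 3: R4 [link_lib, compile_c => hdr_changed]. Adds hdr_changed.
Round 4: R9 [hdr_changed, tag_release, cache_stale => format_ok]. Adds format_ok.
format_ok first appears in round 4.

4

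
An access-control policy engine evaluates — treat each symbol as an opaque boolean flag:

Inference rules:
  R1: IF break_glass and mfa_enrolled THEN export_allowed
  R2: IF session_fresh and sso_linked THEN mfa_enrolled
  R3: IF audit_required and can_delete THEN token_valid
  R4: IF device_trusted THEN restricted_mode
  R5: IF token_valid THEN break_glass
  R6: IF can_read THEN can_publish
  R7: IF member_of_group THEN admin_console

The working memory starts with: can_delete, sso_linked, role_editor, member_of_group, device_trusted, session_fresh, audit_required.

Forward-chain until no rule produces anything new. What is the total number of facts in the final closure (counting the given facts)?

[1] R2 [IF session_fresh and sso_linked THEN mfa_enrolled]; R3 [IF audit_required and can_delete THEN token_valid]; R4 [IF device_trusted THEN restricted_mode]; R7 [IF member_of_group THEN admin_console]. ⇒ new: mfa_enrolled, token_valid, restricted_mode, admin_console.
[2] R5 [IF token_valid THEN break_glass]. ⇒ new: break_glass.
[3] R1 [IF break_glass and mfa_enrolled THEN export_allowed]. ⇒ new: export_allowed.
Closure: {admin_console, audit_required, break_glass, can_delete, device_trusted, export_allowed, member_of_group, mfa_enrolled, restricted_mode, role_editor, session_fresh, sso_linked, token_valid} — 13 facts.

13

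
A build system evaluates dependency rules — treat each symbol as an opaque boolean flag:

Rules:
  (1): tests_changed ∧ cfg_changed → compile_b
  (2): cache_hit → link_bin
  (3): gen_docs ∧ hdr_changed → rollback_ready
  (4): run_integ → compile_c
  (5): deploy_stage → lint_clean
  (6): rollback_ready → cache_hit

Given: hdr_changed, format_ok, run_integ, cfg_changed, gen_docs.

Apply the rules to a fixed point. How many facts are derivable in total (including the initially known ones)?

9

Round 1: (3) [gen_docs ∧ hdr_changed → rollback_ready]; (4) [run_integ → compile_c]. Adds rollback_ready, compile_c.
Round 2: (6) [rollback_ready → cache_hit]. Adds cache_hit.
Round 3: (2) [cache_hit → link_bin]. Adds link_bin.
Closure: {cache_hit, cfg_changed, compile_c, format_ok, gen_docs, hdr_changed, link_bin, rollback_ready, run_integ} — 9 facts.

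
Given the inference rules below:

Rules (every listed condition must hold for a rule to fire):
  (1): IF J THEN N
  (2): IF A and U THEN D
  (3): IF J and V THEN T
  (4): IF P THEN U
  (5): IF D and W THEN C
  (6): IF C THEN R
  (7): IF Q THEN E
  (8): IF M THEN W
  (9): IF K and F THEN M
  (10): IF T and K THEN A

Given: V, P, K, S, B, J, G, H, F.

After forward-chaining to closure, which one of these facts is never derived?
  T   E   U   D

E

Round 1: (1) [IF J THEN N]; (3) [IF J and V THEN T]; (4) [IF P THEN U]; (9) [IF K and F THEN M]. New: N, T, U, M.
Round 2: (8) [IF M THEN W]; (10) [IF T and K THEN A]. New: W, A.
Round 3: (2) [IF A and U THEN D]. New: D.
Round 4: (5) [IF D and W THEN C]. New: C.
Round 5: (6) [IF C THEN R]. New: R.
Derived: T (round 1), U (round 1), D (round 3). E never appears in any round.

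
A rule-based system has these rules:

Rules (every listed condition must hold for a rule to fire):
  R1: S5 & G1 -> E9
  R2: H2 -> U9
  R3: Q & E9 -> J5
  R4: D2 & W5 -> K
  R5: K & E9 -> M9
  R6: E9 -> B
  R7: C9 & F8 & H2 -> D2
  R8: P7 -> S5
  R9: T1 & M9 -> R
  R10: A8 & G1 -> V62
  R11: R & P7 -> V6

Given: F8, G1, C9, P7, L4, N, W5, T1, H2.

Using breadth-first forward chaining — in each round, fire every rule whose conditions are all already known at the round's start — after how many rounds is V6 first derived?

5

[1] R2 [H2 -> U9]; R7 [C9 & F8 & H2 -> D2]; R8 [P7 -> S5]. ⇒ new: U9, D2, S5.
[2] R1 [S5 & G1 -> E9]; R4 [D2 & W5 -> K]. ⇒ new: E9, K.
[3] R5 [K & E9 -> M9]; R6 [E9 -> B]. ⇒ new: M9, B.
[4] R9 [T1 & M9 -> R]. ⇒ new: R.
[5] R11 [R & P7 -> V6]. ⇒ new: V6.
V6 first appears in round 5.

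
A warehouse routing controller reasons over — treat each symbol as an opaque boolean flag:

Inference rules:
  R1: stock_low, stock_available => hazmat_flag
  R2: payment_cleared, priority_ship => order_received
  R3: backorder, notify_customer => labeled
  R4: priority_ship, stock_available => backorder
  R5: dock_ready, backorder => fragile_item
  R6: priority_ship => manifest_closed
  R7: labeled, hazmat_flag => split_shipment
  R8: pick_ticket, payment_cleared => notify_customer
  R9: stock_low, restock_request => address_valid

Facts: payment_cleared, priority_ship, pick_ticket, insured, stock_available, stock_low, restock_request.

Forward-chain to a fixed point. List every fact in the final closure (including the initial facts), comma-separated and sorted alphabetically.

address_valid, backorder, hazmat_flag, insured, labeled, manifest_closed, notify_customer, order_received, payment_cleared, pick_ticket, priority_ship, restock_request, split_shipment, stock_available, stock_low

Round 1: R1 [stock_low, stock_available => hazmat_flag]; R2 [payment_cleared, priority_ship => order_received]; R4 [priority_ship, stock_available => backorder]; R6 [priority_ship => manifest_closed]; R8 [pick_ticket, payment_cleared => notify_customer]; R9 [stock_low, restock_request => address_valid]. Adds hazmat_flag, order_received, backorder, manifest_closed, notify_customer, address_valid.
Round 2: R3 [backorder, notify_customer => labeled]. Adds labeled.
Round 3: R7 [labeled, hazmat_flag => split_shipment]. Adds split_shipment.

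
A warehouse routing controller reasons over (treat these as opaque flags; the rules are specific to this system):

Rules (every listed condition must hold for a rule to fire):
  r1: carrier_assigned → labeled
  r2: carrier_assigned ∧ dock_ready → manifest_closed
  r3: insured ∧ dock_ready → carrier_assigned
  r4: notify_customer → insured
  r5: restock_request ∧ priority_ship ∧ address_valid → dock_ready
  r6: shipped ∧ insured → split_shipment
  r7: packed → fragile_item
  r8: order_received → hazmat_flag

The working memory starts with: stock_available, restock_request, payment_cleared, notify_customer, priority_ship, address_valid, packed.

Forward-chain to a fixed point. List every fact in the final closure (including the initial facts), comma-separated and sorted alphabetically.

address_valid, carrier_assigned, dock_ready, fragile_item, insured, labeled, manifest_closed, notify_customer, packed, payment_cleared, priority_ship, restock_request, stock_available

Round 1 — r4, r5, r7, derive insured, dock_ready, fragile_item.
Round 2 — r3, derive carrier_assigned.
Round 3 — r1, r2, derive labeled, manifest_closed.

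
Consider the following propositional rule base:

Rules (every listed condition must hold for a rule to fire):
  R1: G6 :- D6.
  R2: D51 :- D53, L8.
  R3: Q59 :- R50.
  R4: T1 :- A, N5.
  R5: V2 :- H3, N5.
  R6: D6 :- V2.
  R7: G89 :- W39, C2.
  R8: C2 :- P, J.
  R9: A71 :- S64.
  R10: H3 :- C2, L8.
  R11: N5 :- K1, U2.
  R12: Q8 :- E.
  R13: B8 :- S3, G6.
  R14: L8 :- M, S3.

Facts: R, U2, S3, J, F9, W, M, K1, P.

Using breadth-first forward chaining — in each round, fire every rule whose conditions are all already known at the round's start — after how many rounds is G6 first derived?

5

Round 1: R8 [C2 :- P, J.]; R11 [N5 :- K1, U2.]; R14 [L8 :- M, S3.]. New: C2, N5, L8.
Round 2: R10 [H3 :- C2, L8.]. New: H3.
Round 3: R5 [V2 :- H3, N5.]. New: V2.
Round 4: R6 [D6 :- V2.]. New: D6.
Round 5: R1 [G6 :- D6.]. New: G6.
G6 first appears in round 5.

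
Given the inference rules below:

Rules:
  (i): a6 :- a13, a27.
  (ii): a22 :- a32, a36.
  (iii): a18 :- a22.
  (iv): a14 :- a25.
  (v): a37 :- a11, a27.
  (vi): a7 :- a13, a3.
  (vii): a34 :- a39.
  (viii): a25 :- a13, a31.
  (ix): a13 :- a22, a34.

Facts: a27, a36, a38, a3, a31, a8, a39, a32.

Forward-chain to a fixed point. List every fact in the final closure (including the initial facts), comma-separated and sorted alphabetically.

Round 1 — (ii), (vii), derive a22, a34.
Round 2 — (iii), (ix), derive a18, a13.
Round 3 — (i), (vi), (viii), derive a6, a7, a25.
Round 4 — (iv), derive a14.

a13, a14, a18, a22, a25, a27, a3, a31, a32, a34, a36, a38, a39, a6, a7, a8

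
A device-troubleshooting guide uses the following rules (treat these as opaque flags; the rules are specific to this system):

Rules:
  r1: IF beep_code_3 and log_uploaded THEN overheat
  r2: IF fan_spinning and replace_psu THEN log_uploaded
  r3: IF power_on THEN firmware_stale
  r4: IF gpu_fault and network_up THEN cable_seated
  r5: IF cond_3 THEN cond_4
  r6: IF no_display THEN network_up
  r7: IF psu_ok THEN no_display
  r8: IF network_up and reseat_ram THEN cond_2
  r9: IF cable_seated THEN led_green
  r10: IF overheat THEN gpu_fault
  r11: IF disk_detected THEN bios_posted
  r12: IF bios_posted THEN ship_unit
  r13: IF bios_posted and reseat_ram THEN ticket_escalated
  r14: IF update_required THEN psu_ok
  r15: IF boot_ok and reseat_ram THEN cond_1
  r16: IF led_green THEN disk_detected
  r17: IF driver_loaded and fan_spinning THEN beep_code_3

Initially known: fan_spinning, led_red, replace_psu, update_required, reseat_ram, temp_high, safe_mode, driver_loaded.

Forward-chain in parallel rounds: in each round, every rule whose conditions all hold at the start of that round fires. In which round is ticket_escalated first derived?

8

Round 1 fires r2, r14, r17, giving log_uploaded, psu_ok, beep_code_3.
Round 2 fires r1, r7, giving overheat, no_display.
Round 3 fires r6, r10, giving network_up, gpu_fault.
Round 4 fires r4, r8, giving cable_seated, cond_2.
Round 5 fires r9, giving led_green.
Round 6 fires r16, giving disk_detected.
Round 7 fires r11, giving bios_posted.
Round 8 fires r12, r13, giving ship_unit, ticket_escalated.
ticket_escalated first appears in round 8.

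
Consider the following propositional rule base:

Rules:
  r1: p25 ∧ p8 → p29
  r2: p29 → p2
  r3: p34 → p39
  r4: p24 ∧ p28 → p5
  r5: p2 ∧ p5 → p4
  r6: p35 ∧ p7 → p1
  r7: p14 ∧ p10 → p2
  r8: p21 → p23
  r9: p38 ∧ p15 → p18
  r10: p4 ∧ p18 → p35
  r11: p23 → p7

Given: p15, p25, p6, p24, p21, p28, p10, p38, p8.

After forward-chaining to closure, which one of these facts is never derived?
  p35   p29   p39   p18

Round 1 — r1, r4, r8, r9, derive p29, p5, p23, p18.
Round 2 — r2, r11, derive p2, p7.
Round 3 — r5, derive p4.
Round 4 — r10, derive p35.
Round 5 — r6, derive p1.
Derived: p35 (round 4), p18 (round 1), p29 (round 1). p39 never appears in any round.

p39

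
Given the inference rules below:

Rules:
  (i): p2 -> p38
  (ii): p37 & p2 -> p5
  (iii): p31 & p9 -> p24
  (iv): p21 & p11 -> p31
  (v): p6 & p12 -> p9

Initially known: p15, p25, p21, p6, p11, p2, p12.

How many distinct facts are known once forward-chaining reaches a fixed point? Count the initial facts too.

[1] (i) [p2 -> p38]; (iv) [p21 & p11 -> p31]; (v) [p6 & p12 -> p9]. ⇒ new: p38, p31, p9.
[2] (iii) [p31 & p9 -> p24]. ⇒ new: p24.
Closure: {p11, p12, p15, p2, p21, p24, p25, p31, p38, p6, p9} — 11 facts.

11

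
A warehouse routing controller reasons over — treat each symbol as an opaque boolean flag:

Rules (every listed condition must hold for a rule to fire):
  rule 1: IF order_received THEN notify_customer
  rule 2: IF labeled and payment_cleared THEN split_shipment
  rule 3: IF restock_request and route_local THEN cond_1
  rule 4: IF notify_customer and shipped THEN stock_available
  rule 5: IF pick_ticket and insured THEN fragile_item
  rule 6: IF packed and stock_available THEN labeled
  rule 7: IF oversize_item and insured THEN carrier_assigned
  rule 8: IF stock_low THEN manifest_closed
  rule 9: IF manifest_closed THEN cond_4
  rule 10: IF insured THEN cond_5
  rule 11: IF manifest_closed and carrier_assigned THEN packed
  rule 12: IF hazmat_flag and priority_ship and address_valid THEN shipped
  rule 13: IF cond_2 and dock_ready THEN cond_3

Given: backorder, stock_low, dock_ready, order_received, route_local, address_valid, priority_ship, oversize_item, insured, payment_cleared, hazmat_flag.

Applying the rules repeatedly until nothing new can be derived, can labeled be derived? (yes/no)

Round 1: rule 1 [IF order_received THEN notify_customer]; rule 7 [IF oversize_item and insured THEN carrier_assigned]; rule 8 [IF stock_low THEN manifest_closed]; rule 10 [IF insured THEN cond_5]; rule 12 [IF hazmat_flag and priority_ship and address_valid THEN shipped]. New: notify_customer, carrier_assigned, manifest_closed, cond_5, shipped.
Round 2: rule 4 [IF notify_customer and shipped THEN stock_available]; rule 9 [IF manifest_closed THEN cond_4]; rule 11 [IF manifest_closed and carrier_assigned THEN packed]. New: stock_available, cond_4, packed.
Round 3: rule 6 [IF packed and stock_available THEN labeled]. New: labeled.
Round 4: rule 2 [IF labeled and payment_cleared THEN split_shipment]. New: split_shipment.
labeled appears in round 3, so it is derivable.

yes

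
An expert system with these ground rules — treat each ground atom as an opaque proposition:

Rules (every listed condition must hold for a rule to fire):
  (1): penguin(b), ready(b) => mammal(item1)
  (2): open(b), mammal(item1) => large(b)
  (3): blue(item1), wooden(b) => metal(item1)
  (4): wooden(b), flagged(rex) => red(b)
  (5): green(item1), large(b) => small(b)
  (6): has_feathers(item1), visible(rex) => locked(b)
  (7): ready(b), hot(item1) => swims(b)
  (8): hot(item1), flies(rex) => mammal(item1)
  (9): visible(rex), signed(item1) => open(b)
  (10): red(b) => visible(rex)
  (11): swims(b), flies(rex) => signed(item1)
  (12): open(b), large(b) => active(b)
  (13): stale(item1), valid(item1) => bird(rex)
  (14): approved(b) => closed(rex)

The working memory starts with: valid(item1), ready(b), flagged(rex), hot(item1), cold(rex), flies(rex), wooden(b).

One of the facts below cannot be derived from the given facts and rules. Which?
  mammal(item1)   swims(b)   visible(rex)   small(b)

small(b)

Round 1: (4) [wooden(b), flagged(rex) => red(b)]; (7) [ready(b), hot(item1) => swims(b)]; (8) [hot(item1), flies(rex) => mammal(item1)]. Adds red(b), swims(b), mammal(item1).
Round 2: (10) [red(b) => visible(rex)]; (11) [swims(b), flies(rex) => signed(item1)]. Adds visible(rex), signed(item1).
Round 3: (9) [visible(rex), signed(item1) => open(b)]. Adds open(b).
Round 4: (2) [open(b), mammal(item1) => large(b)]. Adds large(b).
Round 5: (12) [open(b), large(b) => active(b)]. Adds active(b).
Derived: visible(rex) (round 2), mammal(item1) (round 1), swims(b) (round 1). small(b) never appears in any round.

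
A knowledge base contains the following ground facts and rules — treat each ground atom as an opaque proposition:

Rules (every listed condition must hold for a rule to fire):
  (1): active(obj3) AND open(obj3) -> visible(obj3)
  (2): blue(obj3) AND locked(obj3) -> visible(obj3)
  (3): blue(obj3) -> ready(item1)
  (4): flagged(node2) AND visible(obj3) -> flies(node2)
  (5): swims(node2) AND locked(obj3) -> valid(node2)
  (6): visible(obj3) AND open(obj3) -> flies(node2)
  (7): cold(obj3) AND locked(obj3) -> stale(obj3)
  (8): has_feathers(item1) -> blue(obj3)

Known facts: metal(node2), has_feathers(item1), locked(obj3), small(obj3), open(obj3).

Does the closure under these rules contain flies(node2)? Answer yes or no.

yes

Round 1: (8) [has_feathers(item1) -> blue(obj3)]. New: blue(obj3).
Round 2: (2) [blue(obj3) AND locked(obj3) -> visible(obj3)]; (3) [blue(obj3) -> ready(item1)]. New: visible(obj3), ready(item1).
Round 3: (6) [visible(obj3) AND open(obj3) -> flies(node2)]. New: flies(node2).
flies(node2) appears in round 3, so it is derivable.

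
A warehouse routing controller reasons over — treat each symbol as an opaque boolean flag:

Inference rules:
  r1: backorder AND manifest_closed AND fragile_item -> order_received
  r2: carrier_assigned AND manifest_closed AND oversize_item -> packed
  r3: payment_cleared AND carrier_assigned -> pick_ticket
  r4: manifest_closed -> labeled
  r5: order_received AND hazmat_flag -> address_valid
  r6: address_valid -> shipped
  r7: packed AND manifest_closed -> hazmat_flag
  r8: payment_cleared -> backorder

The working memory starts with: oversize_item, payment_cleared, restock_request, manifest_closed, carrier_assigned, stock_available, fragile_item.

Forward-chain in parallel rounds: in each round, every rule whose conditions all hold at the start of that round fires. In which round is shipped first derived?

Round 1 fires r2, r3, r4, r8, giving packed, pick_ticket, labeled, backorder.
Round 2 fires r1, r7, giving order_received, hazmat_flag.
Round 3 fires r5, giving address_valid.
Round 4 fires r6, giving shipped.
shipped first appears in round 4.

4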